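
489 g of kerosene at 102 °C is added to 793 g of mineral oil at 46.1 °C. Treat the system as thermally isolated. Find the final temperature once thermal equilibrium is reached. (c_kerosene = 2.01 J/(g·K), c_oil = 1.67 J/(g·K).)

Heat lost by the kerosene equals heat gained by the oil:
489×2.01×(102 − T) = 793×1.67×(T − 46.1)
982.89(102 − T) = 1324.3(T − 46.1)
2307.2 T = 161305  ⇒  T ≈ 69.91 °C

T_f ≈ 69.9 °C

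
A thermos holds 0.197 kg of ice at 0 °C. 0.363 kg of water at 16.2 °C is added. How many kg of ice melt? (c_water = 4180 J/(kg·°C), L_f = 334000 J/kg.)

Water can give up m c ΔT = 0.363×4180×16.2 = 24581 J before reaching 0 °C.
Melting all 0.197 kg of ice would need 0.197×334000 = 65798 J.
24581 J < 65798 J, so only part of the ice melts and the system sits at 0 °C.
m_melted×334000 = 24581  ⇒  m_melted ≈ 0.0736 kg.

m_melted ≈ 0.0736 kg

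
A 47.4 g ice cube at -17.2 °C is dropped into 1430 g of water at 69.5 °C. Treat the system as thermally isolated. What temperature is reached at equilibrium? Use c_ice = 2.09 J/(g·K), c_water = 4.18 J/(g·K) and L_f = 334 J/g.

Conservation of energy gives ΣQ = 0:
warm ice to 0 °C: 47.4·2.09·(0 − (-17.2)) = 1703.9; melt ice: 47.4·334 = 15832; warm the meltwater: 198.13 T; water cools: 1430·4.18·(T − 69.5) = 5977.4(T − 69.5)
6175.5 T = 415429 − 17536 = 397894
T ≈ 64.43 °C — above 0 °C, consistent with complete melting.

T_f ≈ 64.4 °C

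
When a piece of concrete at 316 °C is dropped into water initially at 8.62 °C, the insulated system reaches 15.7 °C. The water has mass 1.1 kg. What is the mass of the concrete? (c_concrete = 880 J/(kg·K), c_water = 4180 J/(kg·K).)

m ≈ 0.123 kg

Energy conservation, ΣQ = 0:
m×880×(15.7 − 316) + 1.1×4180×(15.7 − 8.62) = 0
-264264 m = -32554
m = -32554/-264264 ≈ 0.1232 kg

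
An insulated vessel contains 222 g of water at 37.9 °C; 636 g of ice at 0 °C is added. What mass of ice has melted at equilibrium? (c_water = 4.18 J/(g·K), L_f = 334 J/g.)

Water can give up m c ΔT = 222×4.18×37.9 = 35170 J before reaching 0 °C.
Fully melting the ice requires m_ice L_f = 636×334 = 212424 J.
That's not enough to melt it all — equilibrium is at 0 °C with ice remaining.
m_melt = 35170 / L_f = 105.3 g.

m_melted ≈ 105 g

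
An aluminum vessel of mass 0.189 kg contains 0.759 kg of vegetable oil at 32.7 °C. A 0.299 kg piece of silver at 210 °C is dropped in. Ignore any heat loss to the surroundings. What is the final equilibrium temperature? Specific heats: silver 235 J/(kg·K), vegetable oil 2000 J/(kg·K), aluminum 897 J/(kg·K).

T_f ≈ 39.8 °C

Heat gained plus heat lost sum to zero:
0.299·235·(T − 210) + 0.759·2000·(T − 32.7) + 0.189·897·(T − 32.7) = 0
70.27(T − 210) + 1518(T − 32.7) + 169.53(T − 32.7) = 0
1757.8 T = 69938
T = 69938/1757.8 ≈ 39.79 °C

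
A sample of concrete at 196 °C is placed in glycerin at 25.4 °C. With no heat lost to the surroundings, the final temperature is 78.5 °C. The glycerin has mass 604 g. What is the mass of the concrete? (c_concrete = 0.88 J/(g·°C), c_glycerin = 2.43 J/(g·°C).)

m ≈ 754 g

Conservation of energy gives ΣQ = 0:
m·0.88·(78.5 − 196) + 604·2.43·(78.5 − 25.4) = 0
-103.4 m = -77936
m = -77936/-103.4 ≈ 753.7 g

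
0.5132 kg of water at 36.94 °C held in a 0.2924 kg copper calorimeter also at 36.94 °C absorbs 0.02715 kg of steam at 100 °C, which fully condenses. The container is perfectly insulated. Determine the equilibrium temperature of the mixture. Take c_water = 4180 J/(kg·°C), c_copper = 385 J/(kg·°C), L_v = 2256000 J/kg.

T_f ≈ 65.8 °C

Heat gained plus heat lost sum to zero:
latent heat released on condensation: 0.02715×2256000 = 61250; condensate cools 100→T: 0.02715×4180×(T − 100) = 113.49(T − 100); original water: 2145.2(T − 36.94); cup: 112.57(T − 36.94)
2371.2 T = 61250 + 11349 + 83401 = 156000
T ≈ 65.79 °C, under the boiling point, so the assumption holds.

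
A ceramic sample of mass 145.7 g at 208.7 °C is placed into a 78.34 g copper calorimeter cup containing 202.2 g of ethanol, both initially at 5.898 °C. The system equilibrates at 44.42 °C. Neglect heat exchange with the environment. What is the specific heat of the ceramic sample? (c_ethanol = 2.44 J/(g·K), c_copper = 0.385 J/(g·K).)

c ≈ 0.843 J/(g·K)

Net heat exchanged in the isolated system is zero:
145.7·c·(44.42 − 208.7) + 202.2·2.44·(44.42 − 5.898) + 78.34·0.385·(44.42 − 5.898) = 0
-23936 c = -20167
c = -20167/-23936 ≈ 0.8426 J/(g·K)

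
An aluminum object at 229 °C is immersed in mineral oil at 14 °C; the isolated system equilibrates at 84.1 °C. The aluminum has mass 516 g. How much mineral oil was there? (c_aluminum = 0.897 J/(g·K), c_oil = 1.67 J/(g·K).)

m ≈ 573 g

Heat lost by the aluminum = heat gained by the oil:
516·0.897·(229 − 84.1) = m·1.67·(84.1 − 14)
117.07 m = 67067  ⇒  m ≈ 572.9 g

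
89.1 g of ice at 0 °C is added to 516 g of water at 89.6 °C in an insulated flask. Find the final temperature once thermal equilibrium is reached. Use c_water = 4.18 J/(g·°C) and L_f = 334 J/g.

Conservation of energy gives ΣQ = 0:
melt ice: 89.1·334 = 29759; warm the meltwater: 372.44 T; water cools: 516·4.18·(T − 89.6) = 2156.9(T − 89.6)
2529.3 T = 193256 − 29759 = 163497
T ≈ 64.64 °C. Since T > 0 °C, the all-ice-melts assumption holds.

T_f ≈ 64.6 °C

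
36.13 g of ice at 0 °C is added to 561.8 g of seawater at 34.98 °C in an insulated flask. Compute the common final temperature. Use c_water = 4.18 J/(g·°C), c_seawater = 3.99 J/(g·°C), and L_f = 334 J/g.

T_f ≈ 27.7 °C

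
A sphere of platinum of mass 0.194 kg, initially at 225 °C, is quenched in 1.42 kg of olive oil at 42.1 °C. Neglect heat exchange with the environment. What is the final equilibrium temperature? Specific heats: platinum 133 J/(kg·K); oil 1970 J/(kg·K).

T_f ≈ 43.8 °C

Heat gained plus heat lost sum to zero:
0.194×133×(T − 225) + 1.42×1970×(T − 42.1) = 0
25.8(T − 225) + 2797.4(T − 42.1) = 0
(25.8 + 2797.4) T = 25.8×225 + 2797.4×42.1
T ≈ 43.77 °C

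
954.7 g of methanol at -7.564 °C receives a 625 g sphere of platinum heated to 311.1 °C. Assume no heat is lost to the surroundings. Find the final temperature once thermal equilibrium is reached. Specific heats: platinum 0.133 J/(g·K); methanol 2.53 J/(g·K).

T_f ≈ 3.0 °C

Net heat exchanged in the isolated system is zero:
625·0.133·(T − 311.1) + 954.7·2.53·(T − (-7.564)) = 0
83.12(T − 311.1) + 2415.4(T − (-7.564)) = 0
2498.5 T = 7590.2
T = 7590.2 / 2498.5 = 3.04 °C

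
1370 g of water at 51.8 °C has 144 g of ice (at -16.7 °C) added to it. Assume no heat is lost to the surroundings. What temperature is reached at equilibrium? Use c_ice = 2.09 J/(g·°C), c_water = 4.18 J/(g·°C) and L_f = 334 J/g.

T_f ≈ 38.5 °C

Setting the total heat transfer to zero:
warm ice to 0 °C: 144·2.09·(0 − (-16.7)) = 5026; melt ice: 144·334 = 48096; warm the meltwater: 601.92 T; water: 5726.6(T − 51.8)
6328.5 T = 296638 − 53122 = 243516
T ≈ 38.48 °C — above 0 °C, consistent with complete melting.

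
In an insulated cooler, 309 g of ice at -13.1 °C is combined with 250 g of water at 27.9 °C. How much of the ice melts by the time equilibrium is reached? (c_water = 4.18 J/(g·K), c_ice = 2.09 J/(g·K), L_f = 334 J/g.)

Heat available from the water dropping to 0 °C: 250·4.18·27.9 = 29156 J.
Of that, 309·2.09·13.1 = 8460.1 J goes to bring the ice to 0 °C, leaving 20695 J.
To melt every bit of ice: 309·334 = 103206 J.
Since 20695 < 103206 J, not all the ice melts; equilibrium is at 0 °C.
m_melt = 20695 / L_f = 61.96 g.

m_melted ≈ 62 g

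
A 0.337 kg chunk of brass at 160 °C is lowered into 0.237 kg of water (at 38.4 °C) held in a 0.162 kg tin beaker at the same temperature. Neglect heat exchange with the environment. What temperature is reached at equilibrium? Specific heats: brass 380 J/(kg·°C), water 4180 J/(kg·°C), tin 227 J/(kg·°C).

T_f ≈ 51.9 °C

With ΣQ=0 the equilibrium temperature is the m·c-weighted mean:
T_f = (128.06×160 + 990.66×38.4 + 36.77×38.4) / (128.06 + 990.66 + 36.77)
    = 59943 / 1155.5 ≈ 51.88 °C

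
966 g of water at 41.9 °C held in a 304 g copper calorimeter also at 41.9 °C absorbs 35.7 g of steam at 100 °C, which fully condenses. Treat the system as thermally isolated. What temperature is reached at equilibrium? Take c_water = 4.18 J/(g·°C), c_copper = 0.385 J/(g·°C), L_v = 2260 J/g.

Energy conservation, ΣQ = 0:
steam→water at 100 °C releases m L_v = 35.7·2260 = 80682
  condensate cools 100→T: 35.7·4.18·(T − 100) = 149.23(T − 100)
  original water: 4037.9(T − 41.9)
  cup: 117.04(T − 41.9)
4304.1 T = 80682 + 14923 + 174091 = 269696
T ≈ 62.66 °C, under the boiling point, so the assumption holds.

T_f ≈ 62.7 °C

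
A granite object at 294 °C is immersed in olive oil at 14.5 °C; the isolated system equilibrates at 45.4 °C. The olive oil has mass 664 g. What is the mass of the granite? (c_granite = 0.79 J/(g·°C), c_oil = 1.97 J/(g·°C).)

|Q_granite| = |Q_oil|:
m·0.79·(294 − 45.4) = 664·1.97·(45.4 − 14.5)
196.39 m = 40420  ⇒  m ≈ 205.8 g

m ≈ 206 g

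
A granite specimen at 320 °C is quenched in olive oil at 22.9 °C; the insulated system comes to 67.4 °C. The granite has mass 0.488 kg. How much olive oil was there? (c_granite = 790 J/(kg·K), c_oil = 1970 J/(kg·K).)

Heat gained plus heat lost sum to zero:
0.488×790×(67.4 − 320) + m×1970×(67.4 − 22.9) = 0
87665 m = 97382
m = 97382/87665 ≈ 1.111 kg

m ≈ 1.11 kg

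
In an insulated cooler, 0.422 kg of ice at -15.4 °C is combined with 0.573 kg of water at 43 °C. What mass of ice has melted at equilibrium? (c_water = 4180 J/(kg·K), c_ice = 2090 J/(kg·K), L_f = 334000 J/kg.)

m_melted ≈ 0.268 kg

Heat available from the water dropping to 0 °C: 0.573·4180·43 = 102991 J.
Of that, 0.422·2090·15.4 = 13582 J goes to bring the ice to 0 °C, leaving 89409 J.
To melt every bit of ice: 0.422·334000 = 140948 J.
89409 J < 140948 J, so only part of the ice melts and the system sits at 0 °C.
m_melted·334000 = 89409  ⇒  m_melted ≈ 0.2677 kg.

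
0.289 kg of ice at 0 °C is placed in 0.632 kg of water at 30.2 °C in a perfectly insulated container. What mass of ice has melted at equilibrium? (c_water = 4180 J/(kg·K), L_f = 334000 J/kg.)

Water can give up m c ΔT = 0.632·4180·30.2 = 79781 J before reaching 0 °C.
Melting all 0.289 kg of ice would need 0.289·334000 = 96526 J.
Since 79781 < 96526 J, not all the ice melts; equilibrium is at 0 °C.
m_melted·334000 = 79781  ⇒  m_melted ≈ 0.2389 kg.

m_melted ≈ 0.239 kg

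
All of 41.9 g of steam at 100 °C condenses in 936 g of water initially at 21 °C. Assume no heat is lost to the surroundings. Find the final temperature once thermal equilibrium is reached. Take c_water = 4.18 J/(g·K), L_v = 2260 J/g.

Energy conservation, ΣQ = 0:
latent heat released on condensation: 41.9·2260 = 94694; condensed water 100 °C→T: 175.14(T − 100); original water: 3912.5(T − 21)
4087.6 T = 94694 + 17514 + 82162 = 194370
T ≈ 47.55 °C — below 100 °C, confirming all the steam condensed.

T_f ≈ 47.6 °C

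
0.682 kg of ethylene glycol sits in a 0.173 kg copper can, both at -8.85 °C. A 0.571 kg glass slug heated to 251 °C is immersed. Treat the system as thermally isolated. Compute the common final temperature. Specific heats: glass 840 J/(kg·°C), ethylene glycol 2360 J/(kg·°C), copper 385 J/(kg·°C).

T_f ≈ 49.0 °C

Net heat exchanged in the isolated system is zero:
0.571*840*(T − 251) + 0.682*2360*(T − (-8.85)) + 0.173*385*(T − (-8.85)) = 0
479.64(T − 251) + 1609.5(T − (-8.85)) + 66.6(T − (-8.85)) = 0
(479.64 + 1609.5 + 66.6) T = 479.64*251 + 1609.5*(-8.85) + 66.6*(-8.85)
T = 105556/2155.8 ≈ 48.96 °C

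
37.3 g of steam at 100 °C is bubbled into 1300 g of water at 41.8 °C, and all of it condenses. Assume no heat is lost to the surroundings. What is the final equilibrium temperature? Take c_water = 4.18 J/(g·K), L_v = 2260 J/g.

Energy balance with sensible and latent terms:
latent heat released on condensation: 37.3·2260 = 84298
  condensate cools 100→T: 37.3·4.18·(T − 100) = 155.91(T − 100)
  original water: 5434(T − 41.8)
5589.9 T = 84298 + 15591 + 227141 = 327031
T ≈ 58.50 °C, under the boiling point, so the assumption holds.

T_f ≈ 58.5 °C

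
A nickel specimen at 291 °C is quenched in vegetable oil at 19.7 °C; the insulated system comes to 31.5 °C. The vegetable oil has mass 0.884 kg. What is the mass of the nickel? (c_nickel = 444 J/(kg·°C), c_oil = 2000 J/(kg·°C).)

Heat lost by the nickel = heat gained by the oil:
m×444×(291 − 31.5) = 0.884×2000×(31.5 − 19.7)
115218 m = 20862  ⇒  m ≈ 0.1811 kg

m ≈ 0.181 kg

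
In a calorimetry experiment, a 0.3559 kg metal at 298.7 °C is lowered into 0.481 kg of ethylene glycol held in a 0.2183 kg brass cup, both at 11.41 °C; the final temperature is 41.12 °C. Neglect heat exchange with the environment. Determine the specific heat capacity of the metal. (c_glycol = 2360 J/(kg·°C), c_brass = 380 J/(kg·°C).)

Net heat exchanged in the isolated system is zero:
0.3559·c·(41.12 − 298.7) + 0.481·2360·(41.12 − 11.41) + 0.2183·380·(41.12 − 11.41) = 0
-91.67 c = -36190
c = -36190/-91.67 ≈ 394.8 J/(kg·°C)

c ≈ 395 J/(kg·°C)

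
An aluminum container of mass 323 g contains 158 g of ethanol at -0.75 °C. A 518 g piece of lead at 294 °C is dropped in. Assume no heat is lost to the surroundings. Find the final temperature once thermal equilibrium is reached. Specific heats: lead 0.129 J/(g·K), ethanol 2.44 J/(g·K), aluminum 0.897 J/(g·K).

T_f ≈ 25.8 °C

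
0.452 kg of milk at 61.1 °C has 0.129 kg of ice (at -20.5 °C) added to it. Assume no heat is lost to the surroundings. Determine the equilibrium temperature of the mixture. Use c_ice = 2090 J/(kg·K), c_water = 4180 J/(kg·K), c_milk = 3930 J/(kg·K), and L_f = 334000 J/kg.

T_f ≈ 25.9 °C

Heat gained plus heat lost sum to zero:
ice -20.5→0 °C: 0.129·2090·20.5 = 5527
  latent heat to melt: 0.129·334000 = 43086
  warm the meltwater: 539.22 T
  milk: 1776.4(T − 61.1)
2315.6 T = 108536 − 48613 = 59923
T ≈ 25.88 °C — above 0 °C, consistent with complete melting.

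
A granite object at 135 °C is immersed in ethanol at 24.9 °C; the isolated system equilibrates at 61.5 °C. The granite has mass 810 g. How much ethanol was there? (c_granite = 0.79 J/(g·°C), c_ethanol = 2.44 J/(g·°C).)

Setting the total heat transfer to zero:
810·0.79·(61.5 − 135) + m·2.44·(61.5 − 24.9) = 0
89.3 m = 47033
m = 47033/89.3 ≈ 526.7 g

m ≈ 527 g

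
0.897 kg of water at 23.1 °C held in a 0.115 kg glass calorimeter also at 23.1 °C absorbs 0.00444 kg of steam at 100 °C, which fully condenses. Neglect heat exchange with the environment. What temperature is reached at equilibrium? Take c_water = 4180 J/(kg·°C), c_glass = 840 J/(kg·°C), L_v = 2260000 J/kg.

Setting the total heat transfer to zero:
condense steam: −0.00444·2260000 = −10034
  condensed water 100 °C→T: 18.56(T − 100)
  water warms: 0.897·4180·(T − 23.1) = 3749.5(T − 23.1)
  cup: 96.6(T − 23.1)
3864.6 T = 10034 + 1855.9 + 88844 = 100734
T ≈ 26.07 °C (< 100 °C, so full condensation is consistent).

T_f ≈ 26.1 °C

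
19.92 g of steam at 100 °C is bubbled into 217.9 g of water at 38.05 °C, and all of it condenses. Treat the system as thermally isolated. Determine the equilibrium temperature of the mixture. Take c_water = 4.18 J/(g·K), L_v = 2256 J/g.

T_f ≈ 88.4 °C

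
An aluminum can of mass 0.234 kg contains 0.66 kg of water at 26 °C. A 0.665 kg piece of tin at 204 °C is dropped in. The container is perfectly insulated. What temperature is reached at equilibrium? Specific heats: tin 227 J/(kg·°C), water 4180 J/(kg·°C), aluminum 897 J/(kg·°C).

T_f ≈ 34.6 °C

T_f = Σ m_i c_i T_i / Σ m_i c_i:
T_f = (150.96*204 + 2758.8*26 + 209.9*26) / (150.96 + 2758.8 + 209.9)
    = 107981 / 3119.7 ≈ 34.61 °C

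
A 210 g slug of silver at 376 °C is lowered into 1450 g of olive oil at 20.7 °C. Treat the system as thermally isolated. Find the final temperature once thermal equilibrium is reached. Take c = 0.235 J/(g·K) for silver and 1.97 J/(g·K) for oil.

T_f ≈ 26.7 °C

|Q_silver| = |Q_oil|:
210*0.235*(376 − T) = 1450*1.97*(T − 20.7)
49.35(376 − T) = 2856.5(T − 20.7)
2905.8 T = 77685  ⇒  T ≈ 26.73 °C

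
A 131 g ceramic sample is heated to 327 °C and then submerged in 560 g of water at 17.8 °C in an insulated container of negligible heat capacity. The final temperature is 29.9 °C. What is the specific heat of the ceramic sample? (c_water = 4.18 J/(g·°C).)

c ≈ 0.728 J/(g·°C)

m_s c (T_s − T_f) = m_water c_water (T_f − T_0):
131·c·(327 − 29.9) = 560·4.18·(29.9 − 17.8)
38920 c = 28324  ⇒  c ≈ 0.7277 J/(g·°C)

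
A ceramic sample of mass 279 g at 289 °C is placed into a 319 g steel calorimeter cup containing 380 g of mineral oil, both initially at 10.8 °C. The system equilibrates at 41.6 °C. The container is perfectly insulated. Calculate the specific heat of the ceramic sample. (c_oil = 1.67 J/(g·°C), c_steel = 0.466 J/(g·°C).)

c ≈ 0.35 J/(g·°C)

Conservation of energy gives ΣQ = 0:
279·c·(41.6 − 289) + 380·1.67·(41.6 − 10.8) + 319·0.466·(41.6 − 10.8) = 0
-69025 c = -24124
c = -24124/-69025 ≈ 0.3495 J/(g·°C)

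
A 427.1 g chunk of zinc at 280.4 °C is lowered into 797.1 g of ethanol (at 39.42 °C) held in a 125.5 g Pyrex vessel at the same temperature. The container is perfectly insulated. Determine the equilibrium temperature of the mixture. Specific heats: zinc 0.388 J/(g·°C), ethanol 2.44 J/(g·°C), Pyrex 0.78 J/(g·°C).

T_f ≈ 57.5 °C

Conservation of energy gives ΣQ = 0:
427.1·0.388·(T − 280.4) + 797.1·2.44·(T − 39.42) + 125.5·0.78·(T − 39.42) = 0
2208.5 T = 126994
T ≈ 57.50 °C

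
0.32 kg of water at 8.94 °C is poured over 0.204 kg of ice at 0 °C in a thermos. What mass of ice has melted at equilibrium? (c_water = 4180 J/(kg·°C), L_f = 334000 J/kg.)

Water can give up m c ΔT = 0.32·4180·8.94 = 11958 J before reaching 0 °C.
To melt every bit of ice: 0.204·334000 = 68136 J.
Since 11958 < 68136 J, not all the ice melts; equilibrium is at 0 °C.
m_melted·334000 = 11958  ⇒  m_melted ≈ 0.0358 kg.

m_melted ≈ 0.0358 kg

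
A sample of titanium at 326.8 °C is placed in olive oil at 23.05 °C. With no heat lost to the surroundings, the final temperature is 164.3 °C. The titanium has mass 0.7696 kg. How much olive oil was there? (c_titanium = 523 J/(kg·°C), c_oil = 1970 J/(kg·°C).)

m ≈ 0.235 kg

Heat lost by the titanium = heat gained by the oil:
0.7696·523·(326.8 − 164.3) = m·1970·(164.3 − 23.05)
278262 m = 65406  ⇒  m ≈ 0.2351 kg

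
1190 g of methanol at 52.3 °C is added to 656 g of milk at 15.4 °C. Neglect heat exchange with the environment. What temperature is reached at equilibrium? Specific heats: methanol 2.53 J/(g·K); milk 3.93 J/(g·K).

T_f ≈ 35.3 °C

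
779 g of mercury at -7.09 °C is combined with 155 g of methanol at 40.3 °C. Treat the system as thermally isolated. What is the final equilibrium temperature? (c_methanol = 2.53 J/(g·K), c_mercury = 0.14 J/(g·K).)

T_f ≈ 30.0 °C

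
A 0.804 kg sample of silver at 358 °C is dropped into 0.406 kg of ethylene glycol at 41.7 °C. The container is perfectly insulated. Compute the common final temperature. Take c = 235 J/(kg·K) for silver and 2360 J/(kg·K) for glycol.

Heat gained plus heat lost sum to zero:
0.804·235·(T − 358) + 0.406·2360·(T − 41.7) = 0
1147.1 T = 107596
T ≈ 93.80 °C

T_f ≈ 93.8 °C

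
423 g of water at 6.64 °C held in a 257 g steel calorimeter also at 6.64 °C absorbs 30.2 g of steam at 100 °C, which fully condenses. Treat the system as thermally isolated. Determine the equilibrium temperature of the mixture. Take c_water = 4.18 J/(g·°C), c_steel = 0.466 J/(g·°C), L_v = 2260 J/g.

Energy conservation, ΣQ = 0:
condense steam: −30.2·2260 = −68252
  condensed water 100 °C→T: 126.24(T − 100)
  original water: 1768.1(T − 6.64)
  steel cup: 257·0.466·(T − 6.64) = 119.76(T − 6.64)
2014.1 T = 68252 + 12624 + 12536 = 93411
T ≈ 46.38 °C, under the boiling point, so the assumption holds.

T_f ≈ 46.4 °C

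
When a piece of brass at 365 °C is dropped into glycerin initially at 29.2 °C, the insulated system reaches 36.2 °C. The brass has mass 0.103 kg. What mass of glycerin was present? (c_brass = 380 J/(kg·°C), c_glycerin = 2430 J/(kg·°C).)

Heat lost by the brass = heat gained by the glycerin:
0.103·380·(365 − 36.2) = m·2430·(36.2 − 29.2)
17010 m = 12869  ⇒  m ≈ 0.7566 kg

m ≈ 0.757 kg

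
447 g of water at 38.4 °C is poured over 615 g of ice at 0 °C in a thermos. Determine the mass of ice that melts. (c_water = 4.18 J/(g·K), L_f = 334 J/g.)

m_melted ≈ 215 g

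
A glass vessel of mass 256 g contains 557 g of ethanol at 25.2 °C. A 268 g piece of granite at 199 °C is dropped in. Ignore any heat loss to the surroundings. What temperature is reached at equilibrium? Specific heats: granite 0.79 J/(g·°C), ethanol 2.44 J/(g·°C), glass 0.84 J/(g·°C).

T_f = Σ m_i c_i T_i / Σ m_i c_i:
T_f = (211.72×199 + 1359.1×25.2 + 215.04×25.2) / (211.72 + 1359.1 + 215.04)
    = 81800 / 1785.8 ≈ 45.80 °C

T_f ≈ 45.8 °C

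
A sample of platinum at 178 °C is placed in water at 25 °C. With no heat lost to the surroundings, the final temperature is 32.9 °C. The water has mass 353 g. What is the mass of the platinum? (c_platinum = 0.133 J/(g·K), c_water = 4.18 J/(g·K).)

Net heat exchanged in the isolated system is zero:
m·0.133·(32.9 − 178) + 353·4.18·(32.9 − 25) = 0
-19.3 m = -11657
m = -11657/-19.3 ≈ 604 g

m ≈ 604 g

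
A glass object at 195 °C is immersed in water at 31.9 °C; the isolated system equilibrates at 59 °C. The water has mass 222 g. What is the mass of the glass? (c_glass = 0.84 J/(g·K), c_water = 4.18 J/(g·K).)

Heat lost by the glass = heat gained by the water:
m×0.84×(195 − 59) = 222×4.18×(59 − 31.9)
114.24 m = 25148  ⇒  m ≈ 220.1 g

m ≈ 220 g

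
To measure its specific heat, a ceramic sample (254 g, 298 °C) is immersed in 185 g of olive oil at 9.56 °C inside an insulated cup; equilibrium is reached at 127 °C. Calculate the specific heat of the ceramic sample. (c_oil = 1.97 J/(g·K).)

Conservation of energy gives ΣQ = 0:
254×c×(127 − 298) + 185×1.97×(127 − 9.56) = 0
-43434 c = -42801
c = -42801/-43434 ≈ 0.9854 J/(g·K)

c ≈ 0.985 J/(g·K)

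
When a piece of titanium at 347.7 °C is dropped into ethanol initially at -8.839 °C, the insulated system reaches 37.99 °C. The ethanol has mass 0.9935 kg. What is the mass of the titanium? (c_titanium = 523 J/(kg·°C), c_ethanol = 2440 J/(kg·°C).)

Heat lost by the titanium = heat gained by the ethanol:
m×523×(347.7 − 37.99) = 0.9935×2440×(37.99 − (-8.839))
161978 m = 113520  ⇒  m ≈ 0.7008 kg

m ≈ 0.701 kg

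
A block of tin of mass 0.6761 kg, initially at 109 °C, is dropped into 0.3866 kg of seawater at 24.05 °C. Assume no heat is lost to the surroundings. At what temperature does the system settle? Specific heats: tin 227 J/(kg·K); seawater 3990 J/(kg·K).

|Q_tin| = |Q_seawater|:
0.6761·227·(109 − T) = 0.3866·3990·(T − 24.05)
153.47(109 − T) = 1542.5(T − 24.05)
1696 T = 53827  ⇒  T ≈ 31.74 °C

T_f ≈ 31.7 °C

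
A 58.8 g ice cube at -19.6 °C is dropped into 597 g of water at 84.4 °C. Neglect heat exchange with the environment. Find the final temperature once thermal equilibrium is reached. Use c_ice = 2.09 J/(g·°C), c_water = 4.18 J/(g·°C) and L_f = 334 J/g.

T_f ≈ 68.8 °C

Sum of m c ΔT and latent-heat terms is zero:
warm ice to 0 °C: 58.8·2.09·(0 − (-19.6)) = 2408.7; latent heat to melt: 58.8·334 = 19639; meltwater 0→T: 58.8·4.18·T = 245.78 T; water: 2495.5(T − 84.4)
2741.2 T = 210617 − 22048 = 188569
T ≈ 68.79 °C. Since T > 0 °C, the all-ice-melts assumption holds.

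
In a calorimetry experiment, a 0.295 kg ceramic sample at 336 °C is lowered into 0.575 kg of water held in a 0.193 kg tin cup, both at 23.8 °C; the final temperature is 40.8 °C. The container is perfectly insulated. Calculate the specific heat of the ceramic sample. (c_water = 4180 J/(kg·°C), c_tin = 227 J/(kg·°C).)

Energy conservation, ΣQ = 0:
0.295×c×(40.8 − 336) + 0.575×4180×(40.8 − 23.8) + 0.193×227×(40.8 − 23.8) = 0
-87.08 c = -41604
c = -41604/-87.08 ≈ 477.7 J/(kg·°C)

c ≈ 478 J/(kg·°C)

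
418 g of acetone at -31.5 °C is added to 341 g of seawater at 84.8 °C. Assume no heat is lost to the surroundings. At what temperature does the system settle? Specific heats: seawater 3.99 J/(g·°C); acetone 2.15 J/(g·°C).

T_f ≈ 38.5 °C

T_f = Σ m_i c_i T_i / Σ m_i c_i:
T_f = (1360.6×84.8 + 898.7×(-31.5)) / (1360.6 + 898.7)
    = 87069 / 2259.3 ≈ 38.54 °C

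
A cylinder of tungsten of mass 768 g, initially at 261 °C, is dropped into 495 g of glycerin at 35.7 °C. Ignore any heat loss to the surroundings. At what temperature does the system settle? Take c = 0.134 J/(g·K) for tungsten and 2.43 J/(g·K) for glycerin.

T_f ≈ 53.5 °C

Taking heat into each body as positive, Σ m c ΔT = 0:
768*0.134*(T − 261) + 495*2.43*(T − 35.7) = 0
102.91(T − 261) + 1202.9(T − 35.7) = 0
(102.91 + 1202.9) T = 102.91*261 + 1202.9*35.7
T = 69802/1305.8 ≈ 53.46 °C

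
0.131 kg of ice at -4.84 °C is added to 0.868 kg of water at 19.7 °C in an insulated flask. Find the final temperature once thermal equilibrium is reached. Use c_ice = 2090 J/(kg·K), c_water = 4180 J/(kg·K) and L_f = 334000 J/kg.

T_f ≈ 6.3 °C

Taking heat into each body as positive, Σ m c ΔT = 0:
warm ice to 0 °C: 0.131·2090·(0 − (-4.84)) = 1325.1
  latent heat to melt: 0.131·334000 = 43754
  warm the meltwater: 547.58 T
  water cools: 0.868·4180·(T − 19.7) = 3628.2(T − 19.7)
4175.8 T = 71476 − 45079 = 26397
T ≈ 6.32 °C (positive, so assuming full melt was valid).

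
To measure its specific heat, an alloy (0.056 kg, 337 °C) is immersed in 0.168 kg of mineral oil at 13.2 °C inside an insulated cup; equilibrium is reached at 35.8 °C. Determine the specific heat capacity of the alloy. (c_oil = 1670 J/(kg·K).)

c ≈ 376 J/(kg·K)

Heat gained plus heat lost sum to zero:
0.056×c×(35.8 − 337) + 0.168×1670×(35.8 − 13.2) = 0
-16.87 c = -6340.7
c = -6340.7/-16.87 ≈ 375.9 J/(kg·K)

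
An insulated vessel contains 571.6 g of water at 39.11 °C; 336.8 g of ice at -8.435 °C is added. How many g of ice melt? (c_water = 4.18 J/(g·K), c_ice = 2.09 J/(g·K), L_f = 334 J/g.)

Water can give up m c ΔT = 571.6×4.18×39.11 = 93445 J before reaching 0 °C.
Warming the ice to 0 °C takes 336.8×2.09×8.435 = 5937.5 J, leaving 87508 J for melting.
To melt every bit of ice: 336.8×334 = 112491 J.
Since 87508 < 112491 J, not all the ice melts; equilibrium is at 0 °C.
Mass melted = 87508/334 ≈ 262 g.

m_melted ≈ 262 g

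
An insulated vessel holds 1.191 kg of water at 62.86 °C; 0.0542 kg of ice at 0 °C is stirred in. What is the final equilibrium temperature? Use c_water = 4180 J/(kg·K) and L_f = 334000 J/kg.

T_f ≈ 56.6 °C

Net heat exchanged in the isolated system is zero:
melt ice: 0.0542×334000 = 18103; warm the meltwater: 226.56 T; water: 4978.4(T − 62.86)
5204.9 T = 312941 − 18103 = 294838
T ≈ 56.65 °C. Since T > 0 °C, the all-ice-melts assumption holds.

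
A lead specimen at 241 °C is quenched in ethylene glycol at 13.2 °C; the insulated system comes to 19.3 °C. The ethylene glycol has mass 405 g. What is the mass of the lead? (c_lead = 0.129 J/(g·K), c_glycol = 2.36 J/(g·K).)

Energy conservation, ΣQ = 0:
m·0.129·(19.3 − 241) + 405·2.36·(19.3 − 13.2) = 0
-28.6 m = -5830.4
m = -5830.4/-28.6 ≈ 203.9 g

m ≈ 204 g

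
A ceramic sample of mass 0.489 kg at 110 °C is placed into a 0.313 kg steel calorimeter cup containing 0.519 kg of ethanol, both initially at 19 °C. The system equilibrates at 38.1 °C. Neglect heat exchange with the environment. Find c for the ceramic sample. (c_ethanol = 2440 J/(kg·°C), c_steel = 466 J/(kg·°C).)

Conservation of energy gives ΣQ = 0:
0.489×c×(38.1 − 110) + 0.519×2440×(38.1 − 19) + 0.313×466×(38.1 − 19) = 0
-35.16 c = -26973
c = -26973/-35.16 ≈ 767.2 J/(kg·°C)

c ≈ 767 J/(kg·°C)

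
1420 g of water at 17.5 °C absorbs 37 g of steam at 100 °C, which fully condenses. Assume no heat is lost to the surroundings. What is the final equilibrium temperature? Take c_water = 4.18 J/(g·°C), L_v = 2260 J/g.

Taking heat into each body as positive, Σ m c ΔT = 0:
condense steam: −37·2260 = −83620; condensed water 100 °C→T: 154.66(T − 100); water warms: 1420·4.18·(T − 17.5) = 5935.6(T − 17.5)
6090.3 T = 83620 + 15466 + 103873 = 202959
T ≈ 33.33 °C (< 100 °C, so full condensation is consistent).

T_f ≈ 33.3 °C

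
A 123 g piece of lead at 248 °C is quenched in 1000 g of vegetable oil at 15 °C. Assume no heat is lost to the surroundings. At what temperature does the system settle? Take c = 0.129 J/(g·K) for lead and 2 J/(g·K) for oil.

T_f ≈ 16.8 °C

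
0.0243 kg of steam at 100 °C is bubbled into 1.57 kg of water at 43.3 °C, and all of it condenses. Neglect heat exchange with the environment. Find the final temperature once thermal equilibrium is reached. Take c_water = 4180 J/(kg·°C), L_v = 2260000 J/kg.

Energy conservation, ΣQ = 0:
latent heat released on condensation: 0.0243·2260000 = 54918
  condensed water 100 °C→T: 101.57(T − 100)
  water warms: 1.57·4180·(T − 43.3) = 6562.6(T − 43.3)
6664.2 T = 54918 + 10157 + 284161 = 349236
T ≈ 52.40 °C, under the boiling point, so the assumption holds.

T_f ≈ 52.4 °C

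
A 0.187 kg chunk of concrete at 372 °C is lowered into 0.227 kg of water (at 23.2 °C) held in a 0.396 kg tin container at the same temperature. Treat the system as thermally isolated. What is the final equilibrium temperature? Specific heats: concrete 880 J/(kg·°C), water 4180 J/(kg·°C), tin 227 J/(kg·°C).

T_f ≈ 70.9 °C

Setting the total heat transfer to zero:
0.187×880×(T − 372) + 0.227×4180×(T − 23.2) + 0.396×227×(T − 23.2) = 0
164.56(T − 372) + 948.86(T − 23.2) + 89.89(T − 23.2) = 0
(164.56 + 948.86 + 89.89) T = 164.56×372 + 948.86×23.2 + 89.89×23.2
T = 85315/1203.3 ≈ 70.90 °C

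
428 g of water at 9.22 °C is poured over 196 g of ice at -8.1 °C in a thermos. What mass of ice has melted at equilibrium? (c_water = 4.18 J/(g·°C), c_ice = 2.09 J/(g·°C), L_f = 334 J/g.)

Heat available from the water dropping to 0 °C: 428·4.18·9.22 = 16495 J.
Of that, 196·2.09·8.1 = 3318.1 J goes to bring the ice to 0 °C, leaving 13177 J.
Melting all 196 g of ice would need 196·334 = 65464 J.
Since 13177 < 65464 J, not all the ice melts; equilibrium is at 0 °C.
Mass melted = 13177/334 ≈ 39.45 g.

m_melted ≈ 39.5 g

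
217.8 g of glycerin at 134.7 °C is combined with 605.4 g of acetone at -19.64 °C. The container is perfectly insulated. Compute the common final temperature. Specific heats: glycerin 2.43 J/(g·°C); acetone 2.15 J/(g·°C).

Heat lost by the glycerin equals heat gained by the acetone:
217.8·2.43·(134.7 − T) = 605.4·2.15·(T − (-19.64))
529.25(134.7 − T) = 1301.6(T − (-19.64))
1830.9 T = 45727  ⇒  T ≈ 24.98 °C

T_f ≈ 25.0 °C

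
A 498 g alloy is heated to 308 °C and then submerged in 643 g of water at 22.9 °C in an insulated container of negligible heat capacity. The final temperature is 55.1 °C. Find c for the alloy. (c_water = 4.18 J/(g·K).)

Heat lost by the alloy = heat gained by the water:
498·c·(308 − 55.1) = 643·4.18·(55.1 − 22.9)
125944 c = 86545  ⇒  c ≈ 0.6872 J/(g·K)

c ≈ 0.687 J/(g·K)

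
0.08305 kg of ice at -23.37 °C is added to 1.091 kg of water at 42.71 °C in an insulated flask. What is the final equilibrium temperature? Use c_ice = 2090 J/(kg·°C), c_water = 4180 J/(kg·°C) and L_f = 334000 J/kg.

Energy conservation, ΣQ = 0:
ice -23.37→0 °C: 0.08305×2090×23.37 = 4056.4
  melt ice: 0.08305×334000 = 27739
  meltwater 0→T: 0.08305×4180×T = 347.15 T
  water cools: 1.091×4180×(T − 42.71) = 4560.4(T − 42.71)
4907.5 T = 194774 − 31795 = 162979
T ≈ 33.21 °C (positive, so assuming full melt was valid).

T_f ≈ 33.2 °C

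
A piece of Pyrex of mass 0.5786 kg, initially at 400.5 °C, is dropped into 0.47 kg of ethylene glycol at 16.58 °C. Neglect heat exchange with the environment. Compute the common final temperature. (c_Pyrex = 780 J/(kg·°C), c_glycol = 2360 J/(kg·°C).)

Set heat shed by the hot body equal to heat absorbed by the cold body:
0.5786*780*(400.5 − T) = 0.47*2360*(T − 16.58)
451.31(400.5 − T) = 1109.2(T − 16.58)
1560.5 T = 199139  ⇒  T ≈ 127.61 °C

T_f ≈ 127.6 °C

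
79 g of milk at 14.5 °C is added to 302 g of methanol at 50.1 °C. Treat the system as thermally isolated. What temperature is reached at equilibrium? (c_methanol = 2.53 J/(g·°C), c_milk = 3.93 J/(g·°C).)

|Q_methanol| = |Q_milk|:
302×2.53×(50.1 − T) = 79×3.93×(T − 14.5)
764.06(50.1 − T) = 310.47(T − 14.5)
1074.5 T = 42781  ⇒  T ≈ 39.81 °C

T_f ≈ 39.8 °C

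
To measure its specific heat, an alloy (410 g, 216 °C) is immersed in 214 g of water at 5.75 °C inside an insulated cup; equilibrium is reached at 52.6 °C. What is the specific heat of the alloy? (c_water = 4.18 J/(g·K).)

c ≈ 0.626 J/(g·K)

Heat lost by the alloy = heat gained by the water:
410·c·(216 − 52.6) = 214·4.18·(52.6 − 5.75)
66994 c = 41908  ⇒  c ≈ 0.6256 J/(g·K)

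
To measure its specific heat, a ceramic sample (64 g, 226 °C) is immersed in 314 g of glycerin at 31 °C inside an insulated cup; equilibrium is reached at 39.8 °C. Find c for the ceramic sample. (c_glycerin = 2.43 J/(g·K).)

Heat lost by the ceramic sample = heat gained by the glycerin:
64·c·(226 − 39.8) = 314·2.43·(39.8 − 31)
11917 c = 6714.6  ⇒  c ≈ 0.5635 J/(g·K)

c ≈ 0.563 J/(g·K)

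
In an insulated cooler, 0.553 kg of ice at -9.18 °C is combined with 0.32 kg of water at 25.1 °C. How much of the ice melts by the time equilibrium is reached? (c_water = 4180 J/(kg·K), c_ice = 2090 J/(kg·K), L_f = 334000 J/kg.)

Cooling the water to 0 °C releases 0.32·4180·25.1 = 33574 J.
Warming the ice to 0 °C takes 0.553·2090·9.18 = 10610 J, leaving 22964 J for melting.
Fully melting the ice requires m_ice L_f = 0.553·334000 = 184702 J.
Since 22964 < 184702 J, not all the ice melts; equilibrium is at 0 °C.
m_melted·334000 = 22964  ⇒  m_melted ≈ 0.06875 kg.

m_melted ≈ 0.0688 kg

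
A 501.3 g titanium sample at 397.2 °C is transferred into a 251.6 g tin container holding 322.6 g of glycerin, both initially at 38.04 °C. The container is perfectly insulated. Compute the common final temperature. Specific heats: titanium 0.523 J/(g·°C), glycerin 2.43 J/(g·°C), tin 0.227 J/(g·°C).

T_f ≈ 123.4 °C

Net heat exchanged in the isolated system is zero:
501.3·0.523·(T − 397.2) + 322.6·2.43·(T − 38.04) + 251.6·0.227·(T − 38.04) = 0
262.18(T − 397.2) + 783.92(T − 38.04) + 57.11(T − 38.04) = 0
(262.18 + 783.92 + 57.11) T = 262.18·397.2 + 783.92·38.04 + 57.11·38.04
T ≈ 123.39 °C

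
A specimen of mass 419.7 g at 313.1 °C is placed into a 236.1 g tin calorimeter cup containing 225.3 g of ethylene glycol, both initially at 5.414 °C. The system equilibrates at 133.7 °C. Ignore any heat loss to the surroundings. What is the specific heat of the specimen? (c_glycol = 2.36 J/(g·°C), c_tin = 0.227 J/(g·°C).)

c ≈ 0.997 J/(g·°C)

Conservation of energy gives ΣQ = 0:
419.7·c·(133.7 − 313.1) + 225.3·2.36·(133.7 − 5.414) + 236.1·0.227·(133.7 − 5.414) = 0
-75294 c = -75086
c = -75086/-75294 ≈ 0.9972 J/(g·°C)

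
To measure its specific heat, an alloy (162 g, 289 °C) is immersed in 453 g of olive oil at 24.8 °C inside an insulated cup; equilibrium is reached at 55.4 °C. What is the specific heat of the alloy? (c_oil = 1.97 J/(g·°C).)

Heat gained plus heat lost sum to zero:
162×c×(55.4 − 289) + 453×1.97×(55.4 − 24.8) = 0
-37843 c = -27308
c = -27308/-37843 ≈ 0.7216 J/(g·°C)

c ≈ 0.722 J/(g·°C)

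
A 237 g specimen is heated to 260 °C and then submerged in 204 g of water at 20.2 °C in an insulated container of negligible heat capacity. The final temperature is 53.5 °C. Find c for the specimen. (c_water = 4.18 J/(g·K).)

c ≈ 0.58 J/(g·K)

Heat lost by the specimen = heat gained by the water:
237×c×(260 − 53.5) = 204×4.18×(53.5 − 20.2)
48940 c = 28396  ⇒  c ≈ 0.5802 J/(g·K)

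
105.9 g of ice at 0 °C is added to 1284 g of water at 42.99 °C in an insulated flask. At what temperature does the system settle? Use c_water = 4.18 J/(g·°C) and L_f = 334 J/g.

Sum of m c ΔT and latent-heat terms is zero:
latent heat to melt: 105.9×334 = 35371; meltwater 0→T: 105.9×4.18×T = 442.66 T; water: 5367.1(T − 42.99)
5809.8 T = 230732 − 35371 = 195362
T ≈ 33.63 °C. Since T > 0 °C, the all-ice-melts assumption holds.

T_f ≈ 33.6 °C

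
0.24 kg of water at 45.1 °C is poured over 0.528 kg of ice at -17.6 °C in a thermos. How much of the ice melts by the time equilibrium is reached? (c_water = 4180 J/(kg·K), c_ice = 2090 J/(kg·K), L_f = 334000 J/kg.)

m_melted ≈ 0.0773 kg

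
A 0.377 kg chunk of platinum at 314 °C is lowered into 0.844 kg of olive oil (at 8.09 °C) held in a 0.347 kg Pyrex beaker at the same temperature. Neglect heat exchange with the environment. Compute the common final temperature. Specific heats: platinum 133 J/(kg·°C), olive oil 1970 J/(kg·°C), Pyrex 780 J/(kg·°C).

Taking heat into each body as positive, Σ m c ΔT = 0:
0.377·133·(T − 314) + 0.844·1970·(T − 8.09) + 0.347·780·(T − 8.09) = 0
1983.5 T = 31385
T = 31385 / 1983.5 = 15.8 °C

T_f ≈ 15.8 °C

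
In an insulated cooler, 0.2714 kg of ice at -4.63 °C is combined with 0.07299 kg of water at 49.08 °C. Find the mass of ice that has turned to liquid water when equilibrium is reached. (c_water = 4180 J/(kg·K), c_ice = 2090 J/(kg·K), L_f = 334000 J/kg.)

Heat available from the water dropping to 0 °C: 0.07299·4180·49.08 = 14974 J.
Of that, 0.2714·2090·4.63 = 2626.3 J goes to bring the ice to 0 °C, leaving 12348 J.
Melting all 0.2714 kg of ice would need 0.2714·334000 = 90648 J.
12348 J < 90648 J, so only part of the ice melts and the system sits at 0 °C.
m_melt = 12348 / L_f = 0.03697 kg.

m_melted ≈ 0.037 kg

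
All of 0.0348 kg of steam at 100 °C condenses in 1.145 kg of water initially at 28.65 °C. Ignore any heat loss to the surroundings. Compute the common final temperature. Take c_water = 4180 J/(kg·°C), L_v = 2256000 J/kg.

T_f ≈ 46.7 °C

Setting the total heat transfer to zero:
steam→water at 100 °C releases m L_v = 0.0348·2256000 = 78509
  condensed water 100 °C→T: 145.46(T − 100)
  original water: 4786.1(T − 28.65)
4931.6 T = 78509 + 14546 + 137122 = 230177
T ≈ 46.67 °C, under the boiling point, so the assumption holds.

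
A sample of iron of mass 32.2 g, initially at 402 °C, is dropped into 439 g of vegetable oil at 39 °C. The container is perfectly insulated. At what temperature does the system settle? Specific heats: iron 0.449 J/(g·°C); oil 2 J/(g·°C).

Let T be the final temperature. ΣQ_i = 0:
32.2×0.449×(T − 402) + 439×2×(T − 39) = 0
892.46 T = 40054
T = 40054/892.46 ≈ 44.88 °C

T_f ≈ 44.9 °C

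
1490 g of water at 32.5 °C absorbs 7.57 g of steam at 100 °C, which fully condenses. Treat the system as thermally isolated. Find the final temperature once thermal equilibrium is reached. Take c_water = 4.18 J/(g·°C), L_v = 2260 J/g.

T_f ≈ 35.6 °C

Conservation of energy gives ΣQ = 0:
condense steam: −7.57×2260 = −17108
  condensate cools 100→T: 7.57×4.18×(T − 100) = 31.64(T − 100)
  water warms: 1490×4.18×(T − 32.5) = 6228.2(T − 32.5)
6259.8 T = 17108 + 3164.3 + 202416 = 222689
T ≈ 35.57 °C (< 100 °C, so full condensation is consistent).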